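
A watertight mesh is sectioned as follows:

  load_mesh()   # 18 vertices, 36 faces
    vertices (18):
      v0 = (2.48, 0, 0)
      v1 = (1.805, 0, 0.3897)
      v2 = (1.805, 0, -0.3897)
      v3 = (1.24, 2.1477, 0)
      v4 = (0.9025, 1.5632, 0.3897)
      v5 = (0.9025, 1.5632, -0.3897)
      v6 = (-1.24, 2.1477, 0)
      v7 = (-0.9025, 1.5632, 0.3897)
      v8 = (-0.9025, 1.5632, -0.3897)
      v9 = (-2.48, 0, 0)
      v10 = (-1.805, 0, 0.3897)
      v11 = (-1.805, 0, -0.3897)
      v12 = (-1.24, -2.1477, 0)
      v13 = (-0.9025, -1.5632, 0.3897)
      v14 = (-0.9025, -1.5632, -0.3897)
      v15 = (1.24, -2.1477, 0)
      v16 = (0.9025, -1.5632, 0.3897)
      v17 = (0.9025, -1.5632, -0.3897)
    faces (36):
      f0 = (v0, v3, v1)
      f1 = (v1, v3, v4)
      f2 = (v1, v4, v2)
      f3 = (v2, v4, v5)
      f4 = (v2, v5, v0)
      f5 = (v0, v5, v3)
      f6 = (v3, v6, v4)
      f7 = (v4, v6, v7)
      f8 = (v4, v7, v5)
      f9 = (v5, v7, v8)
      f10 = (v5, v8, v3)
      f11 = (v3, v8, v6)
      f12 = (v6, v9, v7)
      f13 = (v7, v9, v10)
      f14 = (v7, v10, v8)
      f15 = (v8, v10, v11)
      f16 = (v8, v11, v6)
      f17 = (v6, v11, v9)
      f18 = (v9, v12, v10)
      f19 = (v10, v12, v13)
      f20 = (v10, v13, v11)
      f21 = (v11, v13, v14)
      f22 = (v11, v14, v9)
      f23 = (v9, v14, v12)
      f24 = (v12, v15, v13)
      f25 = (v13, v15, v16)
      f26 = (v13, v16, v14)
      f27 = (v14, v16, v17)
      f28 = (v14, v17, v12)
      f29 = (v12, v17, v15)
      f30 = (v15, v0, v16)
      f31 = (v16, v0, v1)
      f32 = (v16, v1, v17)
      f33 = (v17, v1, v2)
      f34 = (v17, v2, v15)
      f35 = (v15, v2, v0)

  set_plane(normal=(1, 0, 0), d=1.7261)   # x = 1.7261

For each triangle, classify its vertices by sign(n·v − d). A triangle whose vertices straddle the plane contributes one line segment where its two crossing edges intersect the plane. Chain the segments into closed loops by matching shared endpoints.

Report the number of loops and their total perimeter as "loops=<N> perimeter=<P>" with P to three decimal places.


Straddling triangles (12 of 36):
  (v0,v3,v1) [+-+] → (1.7261, 1.30577, 0)–(1.7261, 0.299918, 0.33528)  len=1.0603
  (v1,v3,v4) [+--] → (1.7261, 0.299918, 0.33528)–(1.7261, 0.136661, 0.3897)  len=0.1721
  (v1,v4,v2) [+-+] → (1.7261, 0.136661, 0.3897)–(1.7261, 0.136661, -0.321562)  len=0.7113
  (v2,v4,v5) [+--] → (1.7261, 0.136661, -0.321562)–(1.7261, 0.136661, -0.3897)  len=0.0681
  (v2,v5,v0) [+-+] → (1.7261, 0.136661, -0.3897)–(1.7261, 0.747066, -0.186241)  len=0.6434
  (v0,v5,v3) [+--] → (1.7261, 0.747066, -0.186241)–(1.7261, 1.30577, 0)  len=0.5889
  (v15,v0,v16) [-+-] → (1.7261, -1.30577, 0)–(1.7261, -0.747066, 0.186241)  len=0.5889
  (v16,v0,v1) [-++] → (1.7261, -0.747066, 0.186241)–(1.7261, -0.136661, 0.3897)  len=0.6434
  (v16,v1,v17) [-+-] → (1.7261, -0.136661, 0.3897)–(1.7261, -0.136661, 0.321562)  len=0.0681
  (v17,v1,v2) [-++] → (1.7261, -0.136661, 0.321562)–(1.7261, -0.136661, -0.3897)  len=0.7113
  (v17,v2,v15) [-+-] → (1.7261, -0.136661, -0.3897)–(1.7261, -0.299918, -0.33528)  len=0.1721
  (v15,v2,v0) [-++] → (1.7261, -0.299918, -0.33528)–(1.7261, -1.30577, 0)  len=1.0603

Chained into 2 loop(s):
  loop 1: 6 segments, perimeter = 3.2441
  loop 2: 6 segments, perimeter = 3.2441
Total perimeter = 6.488

loops=2 perimeter=6.488


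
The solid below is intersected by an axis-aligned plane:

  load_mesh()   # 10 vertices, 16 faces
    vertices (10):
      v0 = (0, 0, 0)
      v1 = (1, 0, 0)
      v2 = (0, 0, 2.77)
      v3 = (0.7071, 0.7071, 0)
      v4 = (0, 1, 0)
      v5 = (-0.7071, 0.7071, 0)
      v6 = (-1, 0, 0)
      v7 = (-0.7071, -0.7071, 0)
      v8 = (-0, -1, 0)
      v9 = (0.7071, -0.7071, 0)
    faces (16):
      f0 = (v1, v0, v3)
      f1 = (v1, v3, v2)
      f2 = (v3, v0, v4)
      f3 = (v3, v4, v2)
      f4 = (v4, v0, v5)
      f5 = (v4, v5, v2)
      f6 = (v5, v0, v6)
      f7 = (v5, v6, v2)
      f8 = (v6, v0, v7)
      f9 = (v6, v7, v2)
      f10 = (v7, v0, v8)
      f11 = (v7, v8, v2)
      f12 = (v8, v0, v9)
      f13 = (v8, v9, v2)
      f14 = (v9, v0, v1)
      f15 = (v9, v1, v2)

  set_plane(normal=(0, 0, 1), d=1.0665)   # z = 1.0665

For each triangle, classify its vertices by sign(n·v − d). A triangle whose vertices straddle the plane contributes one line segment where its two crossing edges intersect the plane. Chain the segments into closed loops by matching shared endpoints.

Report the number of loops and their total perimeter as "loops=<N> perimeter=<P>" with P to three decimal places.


loops=1 perimeter=3.765

Straddling triangles (8 of 16):
  (v1,v3,v2) [--+] → (0.434854, 0.434854, 1.0665)–(0.614982, 0, 1.0665)  len=0.4707
  (v3,v4,v2) [--+] → (0, 0.614982, 1.0665)–(0.434854, 0.434854, 1.0665)  len=0.4707
  (v4,v5,v2) [--+] → (-0.434854, 0.434854, 1.0665)–(0, 0.614982, 1.0665)  len=0.4707
  (v5,v6,v2) [--+] → (-0.614982, 0, 1.0665)–(-0.434854, 0.434854, 1.0665)  len=0.4707
  (v6,v7,v2) [--+] → (-0.434854, -0.434854, 1.0665)–(-0.614982, 0, 1.0665)  len=0.4707
  (v7,v8,v2) [--+] → (0, -0.614982, 1.0665)–(-0.434854, -0.434854, 1.0665)  len=0.4707
  (v8,v9,v2) [--+] → (0.434854, -0.434854, 1.0665)–(0, -0.614982, 1.0665)  len=0.4707
  (v9,v1,v2) [--+] → (0.614982, 0, 1.0665)–(0.434854, -0.434854, 1.0665)  len=0.4707

Chained into 1 loop(s):
  loop 1: 8 segments, perimeter = 3.7655
Total perimeter = 3.765


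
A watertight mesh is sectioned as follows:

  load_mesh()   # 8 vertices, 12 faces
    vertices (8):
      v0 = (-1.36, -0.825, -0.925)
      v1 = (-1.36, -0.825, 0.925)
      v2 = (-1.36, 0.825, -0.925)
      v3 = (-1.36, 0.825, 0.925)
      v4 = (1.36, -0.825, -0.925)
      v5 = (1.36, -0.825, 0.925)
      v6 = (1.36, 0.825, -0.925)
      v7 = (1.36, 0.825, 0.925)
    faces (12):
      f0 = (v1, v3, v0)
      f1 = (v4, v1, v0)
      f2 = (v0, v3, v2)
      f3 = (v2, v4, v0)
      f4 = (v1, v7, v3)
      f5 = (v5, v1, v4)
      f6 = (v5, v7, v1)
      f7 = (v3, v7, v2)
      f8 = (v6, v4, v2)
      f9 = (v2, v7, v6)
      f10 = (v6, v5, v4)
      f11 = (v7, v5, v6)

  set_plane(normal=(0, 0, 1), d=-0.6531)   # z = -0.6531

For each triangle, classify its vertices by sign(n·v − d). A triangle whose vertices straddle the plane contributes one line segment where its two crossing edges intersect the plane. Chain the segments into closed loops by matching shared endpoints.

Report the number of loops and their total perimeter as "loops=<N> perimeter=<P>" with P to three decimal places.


Straddling triangles (8 of 12):
  (v1,v3,v0) [++-] → (-1.36, -0.582495, -0.6531)–(-1.36, -0.825, -0.6531)  len=0.2425
  (v4,v1,v0) [-+-] → (0.960234, -0.825, -0.6531)–(-1.36, -0.825, -0.6531)  len=2.3202
  (v0,v3,v2) [-+-] → (-1.36, -0.582495, -0.6531)–(-1.36, 0.825, -0.6531)  len=1.4075
  (v5,v1,v4) [++-] → (0.960234, -0.825, -0.6531)–(1.36, -0.825, -0.6531)  len=0.3998
  (v3,v7,v2) [++-] → (-0.960234, 0.825, -0.6531)–(-1.36, 0.825, -0.6531)  len=0.3998
  (v2,v7,v6) [-+-] → (-0.960234, 0.825, -0.6531)–(1.36, 0.825, -0.6531)  len=2.3202
  (v6,v5,v4) [-+-] → (1.36, 0.582495, -0.6531)–(1.36, -0.825, -0.6531)  len=1.4075
  (v7,v5,v6) [++-] → (1.36, 0.582495, -0.6531)–(1.36, 0.825, -0.6531)  len=0.2425

Chained into 1 loop(s):
  loop 1: 8 segments, perimeter = 8.7400
Total perimeter = 8.740

loops=1 perimeter=8.740


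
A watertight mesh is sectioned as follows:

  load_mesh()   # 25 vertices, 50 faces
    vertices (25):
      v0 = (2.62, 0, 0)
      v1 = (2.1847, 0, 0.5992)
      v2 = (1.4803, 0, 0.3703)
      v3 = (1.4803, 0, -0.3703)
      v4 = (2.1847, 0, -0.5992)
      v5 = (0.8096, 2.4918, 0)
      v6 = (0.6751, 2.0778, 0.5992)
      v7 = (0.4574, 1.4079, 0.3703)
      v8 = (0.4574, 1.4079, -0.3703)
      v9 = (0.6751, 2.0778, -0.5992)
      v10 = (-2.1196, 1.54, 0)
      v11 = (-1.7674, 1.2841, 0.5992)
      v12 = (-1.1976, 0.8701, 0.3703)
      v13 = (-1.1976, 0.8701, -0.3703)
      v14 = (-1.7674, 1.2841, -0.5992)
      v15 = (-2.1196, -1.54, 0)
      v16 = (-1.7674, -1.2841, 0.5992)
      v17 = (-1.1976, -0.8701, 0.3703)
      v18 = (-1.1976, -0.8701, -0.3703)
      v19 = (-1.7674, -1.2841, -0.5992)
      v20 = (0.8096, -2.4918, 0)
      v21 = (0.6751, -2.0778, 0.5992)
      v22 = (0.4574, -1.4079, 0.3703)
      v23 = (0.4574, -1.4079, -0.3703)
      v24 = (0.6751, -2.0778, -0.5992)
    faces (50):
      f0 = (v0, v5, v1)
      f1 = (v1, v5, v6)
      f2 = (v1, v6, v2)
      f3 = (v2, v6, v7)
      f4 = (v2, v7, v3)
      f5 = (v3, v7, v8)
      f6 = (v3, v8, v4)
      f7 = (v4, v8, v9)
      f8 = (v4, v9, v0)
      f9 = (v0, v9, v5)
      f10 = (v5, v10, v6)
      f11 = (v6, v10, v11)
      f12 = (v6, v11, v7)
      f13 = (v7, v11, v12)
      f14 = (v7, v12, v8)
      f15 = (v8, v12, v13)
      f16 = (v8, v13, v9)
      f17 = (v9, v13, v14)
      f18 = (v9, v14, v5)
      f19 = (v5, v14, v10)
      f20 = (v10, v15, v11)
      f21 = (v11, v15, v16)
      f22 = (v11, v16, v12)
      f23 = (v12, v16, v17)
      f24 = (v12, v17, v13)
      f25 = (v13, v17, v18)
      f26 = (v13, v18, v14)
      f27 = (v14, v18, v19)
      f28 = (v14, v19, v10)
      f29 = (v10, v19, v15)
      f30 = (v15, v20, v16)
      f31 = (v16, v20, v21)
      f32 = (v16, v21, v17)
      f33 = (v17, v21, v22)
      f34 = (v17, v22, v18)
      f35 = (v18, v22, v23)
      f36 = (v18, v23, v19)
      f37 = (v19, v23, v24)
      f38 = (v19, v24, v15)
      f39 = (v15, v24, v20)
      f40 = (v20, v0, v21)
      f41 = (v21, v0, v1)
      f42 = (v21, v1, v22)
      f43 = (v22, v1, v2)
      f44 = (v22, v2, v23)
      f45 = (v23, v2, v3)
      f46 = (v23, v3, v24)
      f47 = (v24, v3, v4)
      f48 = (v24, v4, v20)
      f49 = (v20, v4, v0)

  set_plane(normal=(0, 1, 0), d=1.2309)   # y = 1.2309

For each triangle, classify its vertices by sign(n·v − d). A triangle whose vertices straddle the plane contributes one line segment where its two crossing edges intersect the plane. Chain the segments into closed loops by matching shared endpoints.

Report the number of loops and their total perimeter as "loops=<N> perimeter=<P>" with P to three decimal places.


Straddling triangles (22 of 50):
  (v0,v5,v1) [-+-] → (1.7257, 1.2309, 0)–(1.50543, 1.2309, 0.303207)  len=0.3748
  (v1,v5,v6) [-++] → (1.50543, 1.2309, 0.303207)–(1.2904, 1.2309, 0.5992)  len=0.3659
  (v1,v6,v2) [-+-] → (1.2904, 1.2309, 0.5992)–(1.0033, 1.2309, 0.505902)  len=0.3019
  (v2,v6,v7) [-++] → (1.0033, 1.2309, 0.505902)–(0.585998, 1.2309, 0.3703)  len=0.4388
  (v2,v7,v3) [-+-] → (0.585998, 1.2309, 0.3703)–(0.585998, 1.2309, 0.277192)  len=0.0931
  (v3,v7,v8) [-++] → (0.585998, 1.2309, 0.277192)–(0.585998, 1.2309, -0.3703)  len=0.6475
  (v3,v8,v4) [-+-] → (0.585998, 1.2309, -0.3703)–(0.674555, 1.2309, -0.399077)  len=0.0931
  (v4,v8,v9) [-++] → (0.674555, 1.2309, -0.399077)–(1.2904, 1.2309, -0.5992)  len=0.6475
  (v4,v9,v0) [-+-] → (1.2904, 1.2309, -0.5992)–(1.46783, 1.2309, -0.354969)  len=0.3019
  (v0,v9,v5) [-++] → (1.46783, 1.2309, -0.354969)–(1.7257, 1.2309, 0)  len=0.4387
  (v7,v11,v12) [++-] → (-1.69418, 1.2309, 0.569786)–(-0.0872913, 1.2309, 0.3703)  len=1.6192
  (v7,v12,v8) [+-+] → (-0.0872913, 1.2309, 0.3703)–(-0.0872913, 1.2309, -0.126555)  len=0.4969
  (v8,v12,v13) [+--] → (-0.0872913, 1.2309, -0.126555)–(-0.0872913, 1.2309, -0.3703)  len=0.2437
  (v8,v13,v9) [+-+] → (-0.0872913, 1.2309, -0.3703)–(-0.638131, 1.2309, -0.438684)  len=0.5551
  (v9,v13,v14) [+-+] → (-0.638131, 1.2309, -0.438684)–(-1.69418, 1.2309, -0.569786)  len=1.0642
  (v10,v15,v11) [+-+] → (-2.1196, 1.2309, 0)–(-1.77403, 1.2309, 0.587912)  len=0.6820
  (v11,v15,v16) [+--] → (-1.77403, 1.2309, 0.587912)–(-1.7674, 1.2309, 0.5992)  len=0.0131
  (v11,v16,v12) [+--] → (-1.7674, 1.2309, 0.5992)–(-1.69418, 1.2309, 0.569786)  len=0.0789
  (v13,v18,v14) [--+] → (-1.75333, 1.2309, -0.593547)–(-1.69418, 1.2309, -0.569786)  len=0.0637
  (v14,v18,v19) [+--] → (-1.75333, 1.2309, -0.593547)–(-1.7674, 1.2309, -0.5992)  len=0.0152
  (v14,v19,v10) [+-+] → (-1.7674, 1.2309, -0.5992)–(-2.08105, 1.2309, -0.0655829)  len=0.6190
  (v10,v19,v15) [+--] → (-2.08105, 1.2309, -0.0655829)–(-2.1196, 1.2309, 0)  len=0.0761

Chained into 2 loop(s):
  loop 1: 10 segments, perimeter = 3.7032
  loop 2: 12 segments, perimeter = 5.5269
Total perimeter = 9.230

loops=2 perimeter=9.230


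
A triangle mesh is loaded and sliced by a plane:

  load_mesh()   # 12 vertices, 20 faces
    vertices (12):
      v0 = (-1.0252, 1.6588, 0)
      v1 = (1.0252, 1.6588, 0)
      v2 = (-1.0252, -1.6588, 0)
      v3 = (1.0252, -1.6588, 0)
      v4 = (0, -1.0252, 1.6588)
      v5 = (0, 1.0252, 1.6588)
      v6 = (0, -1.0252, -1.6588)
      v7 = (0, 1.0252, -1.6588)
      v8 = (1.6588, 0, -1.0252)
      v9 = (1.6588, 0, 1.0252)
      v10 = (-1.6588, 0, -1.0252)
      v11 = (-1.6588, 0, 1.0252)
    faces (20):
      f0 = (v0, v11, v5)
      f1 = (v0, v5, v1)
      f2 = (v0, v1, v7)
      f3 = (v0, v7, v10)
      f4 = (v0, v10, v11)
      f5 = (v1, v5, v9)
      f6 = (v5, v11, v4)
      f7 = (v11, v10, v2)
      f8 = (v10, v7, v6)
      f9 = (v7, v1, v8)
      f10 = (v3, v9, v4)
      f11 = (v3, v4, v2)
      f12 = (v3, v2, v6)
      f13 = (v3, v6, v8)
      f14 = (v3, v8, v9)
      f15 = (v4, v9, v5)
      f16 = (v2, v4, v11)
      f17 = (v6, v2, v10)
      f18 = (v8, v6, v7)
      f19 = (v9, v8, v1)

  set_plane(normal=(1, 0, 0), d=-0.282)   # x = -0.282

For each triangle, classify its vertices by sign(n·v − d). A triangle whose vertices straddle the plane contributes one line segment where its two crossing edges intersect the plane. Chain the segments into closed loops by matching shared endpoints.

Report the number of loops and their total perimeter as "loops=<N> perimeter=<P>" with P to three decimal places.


loops=1 perimeter=10.524

Straddling triangles (10 of 20):
  (v0,v11,v5) [--+] → (-0.282, 0.850914, 1.55109)–(-0.282, 1.19948, 1.20252)  len=0.4930
  (v0,v5,v1) [-++] → (-0.282, 1.19948, 1.20252)–(-0.282, 1.6588, 0)  len=1.2873
  (v0,v1,v7) [-++] → (-0.282, 1.6588, 0)–(-0.282, 1.19948, -1.20252)  len=1.2873
  (v0,v7,v10) [-+-] → (-0.282, 1.19948, -1.20252)–(-0.282, 0.850914, -1.55109)  len=0.4930
  (v5,v11,v4) [+-+] → (-0.282, 0.850914, 1.55109)–(-0.282, -0.850914, 1.55109)  len=1.7018
  (v10,v7,v6) [-++] → (-0.282, 0.850914, -1.55109)–(-0.282, -0.850914, -1.55109)  len=1.7018
  (v3,v4,v2) [++-] → (-0.282, -1.19948, 1.20252)–(-0.282, -1.6588, 0)  len=1.2873
  (v3,v2,v6) [+-+] → (-0.282, -1.6588, 0)–(-0.282, -1.19948, -1.20252)  len=1.2873
  (v2,v4,v11) [-+-] → (-0.282, -1.19948, 1.20252)–(-0.282, -0.850914, 1.55109)  len=0.4930
  (v6,v2,v10) [+--] → (-0.282, -1.19948, -1.20252)–(-0.282, -0.850914, -1.55109)  len=0.4930

Chained into 1 loop(s):
  loop 1: 10 segments, perimeter = 10.5245
Total perimeter = 10.524


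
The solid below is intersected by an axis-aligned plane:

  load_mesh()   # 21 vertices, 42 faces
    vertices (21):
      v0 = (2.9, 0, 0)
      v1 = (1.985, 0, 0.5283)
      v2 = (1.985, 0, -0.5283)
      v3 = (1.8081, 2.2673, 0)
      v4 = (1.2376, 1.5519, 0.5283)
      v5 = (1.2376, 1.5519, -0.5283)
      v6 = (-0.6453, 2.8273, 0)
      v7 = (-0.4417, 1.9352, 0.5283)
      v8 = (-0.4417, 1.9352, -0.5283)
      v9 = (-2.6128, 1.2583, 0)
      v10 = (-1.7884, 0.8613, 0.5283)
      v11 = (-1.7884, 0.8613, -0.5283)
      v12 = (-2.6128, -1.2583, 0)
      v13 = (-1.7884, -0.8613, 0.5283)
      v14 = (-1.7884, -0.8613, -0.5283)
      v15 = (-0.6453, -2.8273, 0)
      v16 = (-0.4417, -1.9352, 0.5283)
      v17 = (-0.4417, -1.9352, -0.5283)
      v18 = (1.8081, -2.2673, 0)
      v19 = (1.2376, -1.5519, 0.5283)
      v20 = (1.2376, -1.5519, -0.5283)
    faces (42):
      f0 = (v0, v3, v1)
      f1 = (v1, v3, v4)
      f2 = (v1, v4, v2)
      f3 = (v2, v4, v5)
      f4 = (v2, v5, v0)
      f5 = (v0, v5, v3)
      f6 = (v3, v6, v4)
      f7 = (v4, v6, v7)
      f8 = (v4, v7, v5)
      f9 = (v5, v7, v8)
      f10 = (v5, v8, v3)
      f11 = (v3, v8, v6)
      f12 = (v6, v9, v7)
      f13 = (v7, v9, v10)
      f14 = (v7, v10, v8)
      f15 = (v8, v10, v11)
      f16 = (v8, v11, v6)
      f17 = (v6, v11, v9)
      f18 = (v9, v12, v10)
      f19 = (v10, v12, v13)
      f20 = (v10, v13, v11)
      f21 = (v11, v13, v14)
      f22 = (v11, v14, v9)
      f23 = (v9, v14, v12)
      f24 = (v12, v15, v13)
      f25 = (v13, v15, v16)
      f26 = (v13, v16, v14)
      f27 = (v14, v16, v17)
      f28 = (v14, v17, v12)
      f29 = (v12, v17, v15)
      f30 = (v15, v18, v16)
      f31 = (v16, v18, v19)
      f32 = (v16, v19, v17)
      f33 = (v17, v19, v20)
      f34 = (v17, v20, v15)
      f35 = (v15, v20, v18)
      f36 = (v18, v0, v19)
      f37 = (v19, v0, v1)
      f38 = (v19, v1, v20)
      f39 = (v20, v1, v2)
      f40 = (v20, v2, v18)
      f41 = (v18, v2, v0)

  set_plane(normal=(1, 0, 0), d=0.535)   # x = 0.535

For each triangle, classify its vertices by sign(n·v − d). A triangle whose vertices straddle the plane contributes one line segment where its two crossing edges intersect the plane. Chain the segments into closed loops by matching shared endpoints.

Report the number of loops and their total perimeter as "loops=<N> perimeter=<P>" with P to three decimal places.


loops=2 perimeter=6.102

Straddling triangles (12 of 42):
  (v3,v6,v4) [+-+] → (0.535, 2.55789, 0)–(0.535, 2.02781, 0.331166)  len=0.6250
  (v4,v6,v7) [+--] → (0.535, 2.02781, 0.331166)–(0.535, 1.71227, 0.5283)  len=0.3721
  (v4,v7,v5) [+-+] → (0.535, 1.71227, 0.5283)–(0.535, 1.71227, -0.0862306)  len=0.6145
  (v5,v7,v8) [+--] → (0.535, 1.71227, -0.0862306)–(0.535, 1.71227, -0.5283)  len=0.4421
  (v5,v8,v3) [+-+] → (0.535, 1.71227, -0.5283)–(0.535, 2.07937, -0.29895)  len=0.4329
  (v3,v8,v6) [+--] → (0.535, 2.07937, -0.29895)–(0.535, 2.55789, 0)  len=0.5642
  (v15,v18,v16) [-+-] → (0.535, -2.55789, 0)–(0.535, -2.07937, 0.29895)  len=0.5642
  (v16,v18,v19) [-++] → (0.535, -2.07937, 0.29895)–(0.535, -1.71227, 0.5283)  len=0.4329
  (v16,v19,v17) [-+-] → (0.535, -1.71227, 0.5283)–(0.535, -1.71227, 0.0862306)  len=0.4421
  (v17,v19,v20) [-++] → (0.535, -1.71227, 0.0862306)–(0.535, -1.71227, -0.5283)  len=0.6145
  (v17,v20,v15) [-+-] → (0.535, -1.71227, -0.5283)–(0.535, -2.02781, -0.331166)  len=0.3721
  (v15,v20,v18) [-++] → (0.535, -2.02781, -0.331166)–(0.535, -2.55789, 0)  len=0.6250

Chained into 2 loop(s):
  loop 1: 6 segments, perimeter = 3.0508
  loop 2: 6 segments, perimeter = 3.0508
Total perimeter = 6.102


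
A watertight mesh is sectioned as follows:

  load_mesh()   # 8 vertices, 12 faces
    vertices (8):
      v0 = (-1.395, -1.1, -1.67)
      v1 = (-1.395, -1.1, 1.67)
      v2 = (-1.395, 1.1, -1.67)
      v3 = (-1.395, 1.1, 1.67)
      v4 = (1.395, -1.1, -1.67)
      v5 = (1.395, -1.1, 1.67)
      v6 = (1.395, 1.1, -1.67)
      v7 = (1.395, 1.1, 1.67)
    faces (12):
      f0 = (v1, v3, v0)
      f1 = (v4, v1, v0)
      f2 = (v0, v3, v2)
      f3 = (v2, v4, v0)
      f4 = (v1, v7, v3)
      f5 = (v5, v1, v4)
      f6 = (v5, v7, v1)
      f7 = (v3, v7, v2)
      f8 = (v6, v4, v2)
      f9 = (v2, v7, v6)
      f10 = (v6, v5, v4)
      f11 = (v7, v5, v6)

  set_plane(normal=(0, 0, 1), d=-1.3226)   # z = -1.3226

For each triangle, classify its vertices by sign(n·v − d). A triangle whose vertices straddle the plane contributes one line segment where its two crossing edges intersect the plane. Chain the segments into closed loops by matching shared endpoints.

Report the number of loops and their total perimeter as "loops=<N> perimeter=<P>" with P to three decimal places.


Straddling triangles (8 of 12):
  (v1,v3,v0) [++-] → (-1.395, -0.871174, -1.3226)–(-1.395, -1.1, -1.3226)  len=0.2288
  (v4,v1,v0) [-+-] → (1.10481, -1.1, -1.3226)–(-1.395, -1.1, -1.3226)  len=2.4998
  (v0,v3,v2) [-+-] → (-1.395, -0.871174, -1.3226)–(-1.395, 1.1, -1.3226)  len=1.9712
  (v5,v1,v4) [++-] → (1.10481, -1.1, -1.3226)–(1.395, -1.1, -1.3226)  len=0.2902
  (v3,v7,v2) [++-] → (-1.10481, 1.1, -1.3226)–(-1.395, 1.1, -1.3226)  len=0.2902
  (v2,v7,v6) [-+-] → (-1.10481, 1.1, -1.3226)–(1.395, 1.1, -1.3226)  len=2.4998
  (v6,v5,v4) [-+-] → (1.395, 0.871174, -1.3226)–(1.395, -1.1, -1.3226)  len=1.9712
  (v7,v5,v6) [++-] → (1.395, 0.871174, -1.3226)–(1.395, 1.1, -1.3226)  len=0.2288

Chained into 1 loop(s):
  loop 1: 8 segments, perimeter = 9.9800
Total perimeter = 9.980

loops=1 perimeter=9.980


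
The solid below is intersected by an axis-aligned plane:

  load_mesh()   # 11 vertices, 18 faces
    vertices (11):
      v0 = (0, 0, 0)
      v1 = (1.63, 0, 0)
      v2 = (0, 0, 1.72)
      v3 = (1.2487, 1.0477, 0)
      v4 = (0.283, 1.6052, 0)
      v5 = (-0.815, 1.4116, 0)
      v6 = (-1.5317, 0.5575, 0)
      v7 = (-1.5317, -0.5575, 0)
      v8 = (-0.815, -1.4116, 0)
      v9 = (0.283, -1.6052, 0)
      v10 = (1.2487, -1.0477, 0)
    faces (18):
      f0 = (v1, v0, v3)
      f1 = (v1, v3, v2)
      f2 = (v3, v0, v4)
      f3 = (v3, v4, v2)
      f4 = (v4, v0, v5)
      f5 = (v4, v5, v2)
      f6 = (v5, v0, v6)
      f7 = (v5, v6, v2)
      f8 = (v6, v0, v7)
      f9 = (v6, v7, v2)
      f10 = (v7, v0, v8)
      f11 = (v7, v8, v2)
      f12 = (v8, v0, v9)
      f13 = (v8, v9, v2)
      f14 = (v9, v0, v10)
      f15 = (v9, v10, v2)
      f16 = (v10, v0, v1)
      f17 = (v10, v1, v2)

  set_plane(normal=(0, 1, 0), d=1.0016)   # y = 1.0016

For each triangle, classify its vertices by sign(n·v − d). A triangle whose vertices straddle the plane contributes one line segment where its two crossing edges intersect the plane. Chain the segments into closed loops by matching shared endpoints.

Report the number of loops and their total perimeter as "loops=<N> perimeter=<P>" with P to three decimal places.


Straddling triangles (8 of 18):
  (v1,v0,v3) [--+] → (1.19376, 1.0016, 0)–(1.26548, 1.0016, 0)  len=0.0717
  (v1,v3,v2) [-+-] → (1.26548, 1.0016, 0)–(1.19376, 1.0016, 0.075682)  len=0.1043
  (v3,v0,v4) [+-+] → (1.19376, 1.0016, 0)–(0.176584, 1.0016, 0)  len=1.0172
  (v3,v4,v2) [++-] → (0.176584, 1.0016, 0.646768)–(1.19376, 1.0016, 0.075682)  len=1.1665
  (v4,v0,v5) [+-+] → (0.176584, 1.0016, 0)–(-0.578283, 1.0016, 0)  len=0.7549
  (v4,v5,v2) [++-] → (-0.578283, 1.0016, 0.499575)–(0.176584, 1.0016, 0.646768)  len=0.7691
  (v5,v0,v6) [+--] → (-0.578283, 1.0016, 0)–(-1.15904, 1.0016, 0)  len=0.5808
  (v5,v6,v2) [+--] → (-1.15904, 1.0016, 0)–(-0.578283, 1.0016, 0.499575)  len=0.7661

Chained into 1 loop(s):
  loop 1: 8 segments, perimeter = 5.2305
Total perimeter = 5.230

loops=1 perimeter=5.230


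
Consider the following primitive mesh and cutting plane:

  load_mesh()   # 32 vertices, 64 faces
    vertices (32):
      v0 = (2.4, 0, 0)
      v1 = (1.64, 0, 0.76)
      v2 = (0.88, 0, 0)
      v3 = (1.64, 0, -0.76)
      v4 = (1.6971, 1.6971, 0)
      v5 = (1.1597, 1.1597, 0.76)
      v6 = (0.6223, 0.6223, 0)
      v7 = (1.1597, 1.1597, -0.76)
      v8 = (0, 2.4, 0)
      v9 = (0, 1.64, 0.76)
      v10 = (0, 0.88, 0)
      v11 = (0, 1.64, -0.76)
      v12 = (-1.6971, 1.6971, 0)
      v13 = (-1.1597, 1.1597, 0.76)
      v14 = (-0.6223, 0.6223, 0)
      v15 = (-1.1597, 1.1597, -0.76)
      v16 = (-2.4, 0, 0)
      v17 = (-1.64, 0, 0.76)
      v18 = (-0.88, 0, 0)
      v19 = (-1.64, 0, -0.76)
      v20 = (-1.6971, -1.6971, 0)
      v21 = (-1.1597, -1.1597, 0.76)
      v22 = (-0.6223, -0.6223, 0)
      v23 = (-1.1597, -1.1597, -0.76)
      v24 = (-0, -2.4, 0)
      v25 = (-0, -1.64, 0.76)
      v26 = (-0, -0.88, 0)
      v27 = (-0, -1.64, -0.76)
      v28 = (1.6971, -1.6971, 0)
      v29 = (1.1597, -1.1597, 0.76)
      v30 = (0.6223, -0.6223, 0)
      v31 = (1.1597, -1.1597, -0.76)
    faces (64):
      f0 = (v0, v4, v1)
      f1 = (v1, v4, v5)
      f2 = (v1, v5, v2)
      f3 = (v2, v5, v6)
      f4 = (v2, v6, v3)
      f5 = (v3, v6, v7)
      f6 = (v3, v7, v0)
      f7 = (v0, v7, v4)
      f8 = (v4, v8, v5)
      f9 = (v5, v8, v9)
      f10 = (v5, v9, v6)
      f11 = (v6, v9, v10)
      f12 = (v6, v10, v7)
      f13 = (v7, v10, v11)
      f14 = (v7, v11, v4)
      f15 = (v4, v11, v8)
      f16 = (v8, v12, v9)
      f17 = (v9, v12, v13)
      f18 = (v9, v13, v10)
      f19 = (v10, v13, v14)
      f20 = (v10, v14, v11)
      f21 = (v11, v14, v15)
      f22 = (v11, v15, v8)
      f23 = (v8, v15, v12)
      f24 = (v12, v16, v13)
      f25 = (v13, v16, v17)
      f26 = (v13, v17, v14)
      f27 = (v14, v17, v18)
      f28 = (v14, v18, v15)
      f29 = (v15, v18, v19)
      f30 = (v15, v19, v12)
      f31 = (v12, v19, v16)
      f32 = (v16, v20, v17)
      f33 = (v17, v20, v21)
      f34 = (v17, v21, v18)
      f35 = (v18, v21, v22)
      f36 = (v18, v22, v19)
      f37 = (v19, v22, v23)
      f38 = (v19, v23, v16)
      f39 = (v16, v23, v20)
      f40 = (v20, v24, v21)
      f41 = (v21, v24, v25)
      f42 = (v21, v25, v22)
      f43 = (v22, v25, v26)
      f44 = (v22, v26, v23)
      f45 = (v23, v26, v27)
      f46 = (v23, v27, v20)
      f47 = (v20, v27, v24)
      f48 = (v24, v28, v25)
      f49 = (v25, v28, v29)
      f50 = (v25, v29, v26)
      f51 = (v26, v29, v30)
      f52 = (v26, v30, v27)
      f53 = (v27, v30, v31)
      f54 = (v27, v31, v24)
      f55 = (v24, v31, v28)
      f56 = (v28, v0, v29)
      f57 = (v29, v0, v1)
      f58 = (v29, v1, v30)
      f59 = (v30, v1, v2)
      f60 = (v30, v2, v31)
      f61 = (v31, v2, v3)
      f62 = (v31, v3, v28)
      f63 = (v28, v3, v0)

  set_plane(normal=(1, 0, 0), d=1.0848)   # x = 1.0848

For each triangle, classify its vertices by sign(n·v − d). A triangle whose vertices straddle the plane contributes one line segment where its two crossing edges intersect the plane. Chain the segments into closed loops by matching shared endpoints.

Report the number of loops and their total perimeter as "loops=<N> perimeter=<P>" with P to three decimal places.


Straddling triangles (22 of 64):
  (v1,v5,v2) [++-] → (1.0848, 0.849148, 0.556482)–(1.0848, 0, 0.2048)  len=0.9191
  (v2,v5,v6) [-+-] → (1.0848, 0.849148, 0.556482)–(1.0848, 1.0848, 0.654075)  len=0.2551
  (v2,v6,v3) [--+] → (1.0848, 0.339492, -0.345387)–(1.0848, 0, -0.2048)  len=0.3674
  (v3,v6,v7) [+-+] → (1.0848, 0.339492, -0.345387)–(1.0848, 1.0848, -0.654075)  len=0.8067
  (v4,v8,v5) [+-+] → (1.0848, 1.9507, 0)–(1.0848, 1.23981, 0.710915)  len=1.0054
  (v5,v8,v9) [+--] → (1.0848, 1.23981, 0.710915)–(1.0848, 1.19072, 0.76)  len=0.0694
  (v5,v9,v6) [+--] → (1.0848, 1.19072, 0.76)–(1.0848, 1.0848, 0.654075)  len=0.1498
  (v6,v10,v7) [--+] → (1.0848, 1.14164, -0.710915)–(1.0848, 1.0848, -0.654075)  len=0.0804
  (v7,v10,v11) [+--] → (1.0848, 1.14164, -0.710915)–(1.0848, 1.19072, -0.76)  len=0.0694
  (v7,v11,v4) [+-+] → (1.0848, 1.19072, -0.76)–(1.0848, 1.6765, -0.274202)  len=0.6870
  (v4,v11,v8) [+--] → (1.0848, 1.6765, -0.274202)–(1.0848, 1.9507, 0)  len=0.3878
  (v24,v28,v25) [-+-] → (1.0848, -1.9507, 0)–(1.0848, -1.6765, 0.274202)  len=0.3878
  (v25,v28,v29) [-++] → (1.0848, -1.6765, 0.274202)–(1.0848, -1.19072, 0.76)  len=0.6870
  (v25,v29,v26) [-+-] → (1.0848, -1.19072, 0.76)–(1.0848, -1.14164, 0.710915)  len=0.0694
  (v26,v29,v30) [-+-] → (1.0848, -1.14164, 0.710915)–(1.0848, -1.0848, 0.654075)  len=0.0804
  (v27,v30,v31) [--+] → (1.0848, -1.0848, -0.654075)–(1.0848, -1.19072, -0.76)  len=0.1498
  (v27,v31,v24) [-+-] → (1.0848, -1.19072, -0.76)–(1.0848, -1.23981, -0.710915)  len=0.0694
  (v24,v31,v28) [-++] → (1.0848, -1.23981, -0.710915)–(1.0848, -1.9507, 0)  len=1.0054
  (v29,v1,v30) [++-] → (1.0848, -0.339492, 0.345387)–(1.0848, -1.0848, 0.654075)  len=0.8067
  (v30,v1,v2) [-+-] → (1.0848, -0.339492, 0.345387)–(1.0848, 0, 0.2048)  len=0.3674
  (v30,v2,v31) [--+] → (1.0848, -0.849148, -0.556482)–(1.0848, -1.0848, -0.654075)  len=0.2551
  (v31,v2,v3) [+-+] → (1.0848, -0.849148, -0.556482)–(1.0848, 0, -0.2048)  len=0.9191

Chained into 1 loop(s):
  loop 1: 22 segments, perimeter = 9.5950
Total perimeter = 9.595

loops=1 perimeter=9.595


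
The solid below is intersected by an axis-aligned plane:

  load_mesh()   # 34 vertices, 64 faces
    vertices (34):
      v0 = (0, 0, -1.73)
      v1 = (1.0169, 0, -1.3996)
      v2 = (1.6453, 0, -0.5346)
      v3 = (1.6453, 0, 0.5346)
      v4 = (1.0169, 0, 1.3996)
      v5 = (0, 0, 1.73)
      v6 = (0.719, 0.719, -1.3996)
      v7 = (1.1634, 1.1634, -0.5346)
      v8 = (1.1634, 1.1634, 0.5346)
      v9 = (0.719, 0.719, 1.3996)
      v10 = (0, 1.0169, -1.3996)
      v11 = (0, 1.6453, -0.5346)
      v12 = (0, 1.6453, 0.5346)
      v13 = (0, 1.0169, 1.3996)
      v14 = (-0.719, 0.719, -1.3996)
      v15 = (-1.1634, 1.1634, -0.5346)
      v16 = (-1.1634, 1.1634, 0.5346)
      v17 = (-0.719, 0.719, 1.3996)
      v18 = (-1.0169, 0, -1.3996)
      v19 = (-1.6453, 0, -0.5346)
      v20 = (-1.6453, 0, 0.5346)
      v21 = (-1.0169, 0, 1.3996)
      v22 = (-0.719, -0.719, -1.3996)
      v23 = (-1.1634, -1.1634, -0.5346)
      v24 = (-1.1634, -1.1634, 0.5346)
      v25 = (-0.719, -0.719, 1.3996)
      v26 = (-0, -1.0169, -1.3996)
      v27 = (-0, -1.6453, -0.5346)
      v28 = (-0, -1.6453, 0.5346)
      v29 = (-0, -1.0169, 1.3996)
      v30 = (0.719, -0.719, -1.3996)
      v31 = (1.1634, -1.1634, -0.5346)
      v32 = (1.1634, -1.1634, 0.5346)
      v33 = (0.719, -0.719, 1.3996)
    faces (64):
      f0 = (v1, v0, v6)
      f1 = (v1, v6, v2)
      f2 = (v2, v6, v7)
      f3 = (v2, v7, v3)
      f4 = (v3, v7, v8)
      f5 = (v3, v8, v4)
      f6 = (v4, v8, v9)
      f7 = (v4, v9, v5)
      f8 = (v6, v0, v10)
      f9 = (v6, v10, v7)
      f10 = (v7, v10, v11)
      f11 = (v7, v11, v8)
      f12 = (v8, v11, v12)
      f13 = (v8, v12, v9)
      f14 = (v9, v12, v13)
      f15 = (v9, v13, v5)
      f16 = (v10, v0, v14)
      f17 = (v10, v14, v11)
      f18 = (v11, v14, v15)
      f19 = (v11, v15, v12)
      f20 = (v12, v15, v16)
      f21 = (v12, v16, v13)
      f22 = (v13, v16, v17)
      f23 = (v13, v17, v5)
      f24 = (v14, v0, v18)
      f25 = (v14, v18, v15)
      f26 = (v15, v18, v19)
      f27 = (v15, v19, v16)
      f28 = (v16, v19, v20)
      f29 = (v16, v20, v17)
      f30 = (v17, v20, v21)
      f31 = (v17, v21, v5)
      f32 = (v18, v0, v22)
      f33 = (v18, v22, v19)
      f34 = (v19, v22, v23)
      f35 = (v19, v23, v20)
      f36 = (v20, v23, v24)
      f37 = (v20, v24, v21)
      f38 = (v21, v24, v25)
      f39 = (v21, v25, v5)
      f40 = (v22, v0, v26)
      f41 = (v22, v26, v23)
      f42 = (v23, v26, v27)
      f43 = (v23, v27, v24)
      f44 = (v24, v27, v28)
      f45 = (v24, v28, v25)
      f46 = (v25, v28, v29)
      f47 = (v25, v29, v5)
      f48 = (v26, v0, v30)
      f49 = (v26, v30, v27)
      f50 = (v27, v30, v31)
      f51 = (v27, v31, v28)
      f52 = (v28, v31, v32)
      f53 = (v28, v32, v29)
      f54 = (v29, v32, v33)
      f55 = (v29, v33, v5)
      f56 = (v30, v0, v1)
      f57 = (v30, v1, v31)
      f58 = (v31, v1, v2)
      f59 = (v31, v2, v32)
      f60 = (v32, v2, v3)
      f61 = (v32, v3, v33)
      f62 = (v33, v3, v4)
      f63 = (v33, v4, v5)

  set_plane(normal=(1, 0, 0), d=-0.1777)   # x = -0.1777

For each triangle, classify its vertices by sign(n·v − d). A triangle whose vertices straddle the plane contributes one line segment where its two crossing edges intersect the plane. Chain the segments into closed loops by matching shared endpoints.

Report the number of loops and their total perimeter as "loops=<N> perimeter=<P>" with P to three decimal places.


loops=1 perimeter=10.352

Straddling triangles (20 of 64):
  (v10,v0,v14) [++-] → (-0.1777, 0.1777, -1.64834)–(-0.1777, 0.943274, -1.3996)  len=0.8050
  (v10,v14,v11) [+-+] → (-0.1777, 0.943274, -1.3996)–(-0.1777, 1.41637, -0.748384)  len=0.8049
  (v11,v14,v15) [+--] → (-0.1777, 1.41637, -0.748384)–(-0.1777, 1.57169, -0.5346)  len=0.2643
  (v11,v15,v12) [+-+] → (-0.1777, 1.57169, -0.5346)–(-0.1777, 1.57169, 0.371288)  len=0.9059
  (v12,v15,v16) [+--] → (-0.1777, 1.57169, 0.371288)–(-0.1777, 1.57169, 0.5346)  len=0.1633
  (v12,v16,v13) [+-+] → (-0.1777, 1.57169, 0.5346)–(-0.1777, 1.03928, 1.26748)  len=0.9059
  (v13,v16,v17) [+--] → (-0.1777, 1.03928, 1.26748)–(-0.1777, 0.943274, 1.3996)  len=0.1633
  (v13,v17,v5) [+-+] → (-0.1777, 0.943274, 1.3996)–(-0.1777, 0.1777, 1.64834)  len=0.8050
  (v14,v0,v18) [-+-] → (-0.1777, 0.1777, -1.64834)–(-0.1777, 0, -1.67226)  len=0.1793
  (v17,v21,v5) [--+] → (-0.1777, 0, 1.67226)–(-0.1777, 0.1777, 1.64834)  len=0.1793
  (v18,v0,v22) [-+-] → (-0.1777, 0, -1.67226)–(-0.1777, -0.1777, -1.64834)  len=0.1793
  (v21,v25,v5) [--+] → (-0.1777, -0.1777, 1.64834)–(-0.1777, 0, 1.67226)  len=0.1793
  (v22,v0,v26) [-++] → (-0.1777, -0.1777, -1.64834)–(-0.1777, -0.943274, -1.3996)  len=0.8050
  (v22,v26,v23) [-+-] → (-0.1777, -0.943274, -1.3996)–(-0.1777, -1.03928, -1.26748)  len=0.1633
  (v23,v26,v27) [-++] → (-0.1777, -1.03928, -1.26748)–(-0.1777, -1.57169, -0.5346)  len=0.9059
  (v23,v27,v24) [-+-] → (-0.1777, -1.57169, -0.5346)–(-0.1777, -1.57169, -0.371288)  len=0.1633
  (v24,v27,v28) [-++] → (-0.1777, -1.57169, -0.371288)–(-0.1777, -1.57169, 0.5346)  len=0.9059
  (v24,v28,v25) [-+-] → (-0.1777, -1.57169, 0.5346)–(-0.1777, -1.41637, 0.748384)  len=0.2643
  (v25,v28,v29) [-++] → (-0.1777, -1.41637, 0.748384)–(-0.1777, -0.943274, 1.3996)  len=0.8049
  (v25,v29,v5) [-++] → (-0.1777, -0.943274, 1.3996)–(-0.1777, -0.1777, 1.64834)  len=0.8050

Chained into 1 loop(s):
  loop 1: 20 segments, perimeter = 10.3522
Total perimeter = 10.352


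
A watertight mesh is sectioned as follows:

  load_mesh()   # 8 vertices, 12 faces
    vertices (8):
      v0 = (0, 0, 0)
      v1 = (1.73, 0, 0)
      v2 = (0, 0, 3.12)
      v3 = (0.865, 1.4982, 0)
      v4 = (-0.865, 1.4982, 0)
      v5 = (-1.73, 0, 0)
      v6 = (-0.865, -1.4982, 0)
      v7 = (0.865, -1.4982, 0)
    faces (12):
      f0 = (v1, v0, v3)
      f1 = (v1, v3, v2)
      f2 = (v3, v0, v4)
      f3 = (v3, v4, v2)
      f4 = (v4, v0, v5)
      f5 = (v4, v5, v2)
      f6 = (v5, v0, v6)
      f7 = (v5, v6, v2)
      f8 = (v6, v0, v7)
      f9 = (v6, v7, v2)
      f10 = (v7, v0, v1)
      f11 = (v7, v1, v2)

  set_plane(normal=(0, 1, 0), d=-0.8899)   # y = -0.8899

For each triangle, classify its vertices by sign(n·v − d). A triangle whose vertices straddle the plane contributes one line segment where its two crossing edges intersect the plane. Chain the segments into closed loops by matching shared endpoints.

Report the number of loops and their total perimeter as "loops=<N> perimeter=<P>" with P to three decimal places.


loops=1 perimeter=6.357

Straddling triangles (6 of 12):
  (v5,v0,v6) [++-] → (-0.513792, -0.8899, 0)–(-1.21621, -0.8899, 0)  len=0.7024
  (v5,v6,v2) [+-+] → (-1.21621, -0.8899, 0)–(-0.513792, -0.8899, 1.26678)  len=1.4485
  (v6,v0,v7) [-+-] → (-0.513792, -0.8899, 0)–(0.513792, -0.8899, 0)  len=1.0276
  (v6,v7,v2) [--+] → (0.513792, -0.8899, 1.26678)–(-0.513792, -0.8899, 1.26678)  len=1.0276
  (v7,v0,v1) [-++] → (0.513792, -0.8899, 0)–(1.21621, -0.8899, 0)  len=0.7024
  (v7,v1,v2) [-++] → (1.21621, -0.8899, 0)–(0.513792, -0.8899, 1.26678)  len=1.4485

Chained into 1 loop(s):
  loop 1: 6 segments, perimeter = 6.3570
Total perimeter = 6.357


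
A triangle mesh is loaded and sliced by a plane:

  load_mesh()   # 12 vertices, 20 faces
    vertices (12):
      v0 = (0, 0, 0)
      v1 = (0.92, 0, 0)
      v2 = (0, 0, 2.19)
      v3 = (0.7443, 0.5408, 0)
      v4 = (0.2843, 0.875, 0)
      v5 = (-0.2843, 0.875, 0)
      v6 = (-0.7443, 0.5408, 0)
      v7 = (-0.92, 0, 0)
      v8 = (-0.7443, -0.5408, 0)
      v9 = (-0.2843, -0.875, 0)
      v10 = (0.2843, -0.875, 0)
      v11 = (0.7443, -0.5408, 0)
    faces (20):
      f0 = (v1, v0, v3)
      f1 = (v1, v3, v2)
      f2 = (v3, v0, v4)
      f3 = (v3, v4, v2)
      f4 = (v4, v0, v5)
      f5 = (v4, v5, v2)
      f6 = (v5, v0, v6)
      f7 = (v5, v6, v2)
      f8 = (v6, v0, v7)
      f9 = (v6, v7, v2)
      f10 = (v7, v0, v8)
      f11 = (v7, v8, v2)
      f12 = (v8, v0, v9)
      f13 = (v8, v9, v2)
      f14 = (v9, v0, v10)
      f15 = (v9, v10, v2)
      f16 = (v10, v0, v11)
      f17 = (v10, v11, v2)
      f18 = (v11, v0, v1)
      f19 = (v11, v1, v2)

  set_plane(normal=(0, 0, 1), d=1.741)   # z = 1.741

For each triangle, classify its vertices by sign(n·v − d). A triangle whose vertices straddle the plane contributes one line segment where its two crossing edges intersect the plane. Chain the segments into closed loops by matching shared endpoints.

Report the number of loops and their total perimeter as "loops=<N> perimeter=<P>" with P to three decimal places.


Straddling triangles (10 of 20):
  (v1,v3,v2) [--+] → (0.152598, 0.110876, 1.741)–(0.188621, 0, 1.741)  len=0.1166
  (v3,v4,v2) [--+] → (0.058288, 0.179395, 1.741)–(0.152598, 0.110876, 1.741)  len=0.1166
  (v4,v5,v2) [--+] → (-0.058288, 0.179395, 1.741)–(0.058288, 0.179395, 1.741)  len=0.1166
  (v5,v6,v2) [--+] → (-0.152598, 0.110876, 1.741)–(-0.058288, 0.179395, 1.741)  len=0.1166
  (v6,v7,v2) [--+] → (-0.188621, 0, 1.741)–(-0.152598, 0.110876, 1.741)  len=0.1166
  (v7,v8,v2) [--+] → (-0.152598, -0.110876, 1.741)–(-0.188621, 0, 1.741)  len=0.1166
  (v8,v9,v2) [--+] → (-0.058288, -0.179395, 1.741)–(-0.152598, -0.110876, 1.741)  len=0.1166
  (v9,v10,v2) [--+] → (0.058288, -0.179395, 1.741)–(-0.058288, -0.179395, 1.741)  len=0.1166
  (v10,v11,v2) [--+] → (0.152598, -0.110876, 1.741)–(0.058288, -0.179395, 1.741)  len=0.1166
  (v11,v1,v2) [--+] → (0.188621, 0, 1.741)–(0.152598, -0.110876, 1.741)  len=0.1166

Chained into 1 loop(s):
  loop 1: 10 segments, perimeter = 1.1658
Total perimeter = 1.166

loops=1 perimeter=1.166


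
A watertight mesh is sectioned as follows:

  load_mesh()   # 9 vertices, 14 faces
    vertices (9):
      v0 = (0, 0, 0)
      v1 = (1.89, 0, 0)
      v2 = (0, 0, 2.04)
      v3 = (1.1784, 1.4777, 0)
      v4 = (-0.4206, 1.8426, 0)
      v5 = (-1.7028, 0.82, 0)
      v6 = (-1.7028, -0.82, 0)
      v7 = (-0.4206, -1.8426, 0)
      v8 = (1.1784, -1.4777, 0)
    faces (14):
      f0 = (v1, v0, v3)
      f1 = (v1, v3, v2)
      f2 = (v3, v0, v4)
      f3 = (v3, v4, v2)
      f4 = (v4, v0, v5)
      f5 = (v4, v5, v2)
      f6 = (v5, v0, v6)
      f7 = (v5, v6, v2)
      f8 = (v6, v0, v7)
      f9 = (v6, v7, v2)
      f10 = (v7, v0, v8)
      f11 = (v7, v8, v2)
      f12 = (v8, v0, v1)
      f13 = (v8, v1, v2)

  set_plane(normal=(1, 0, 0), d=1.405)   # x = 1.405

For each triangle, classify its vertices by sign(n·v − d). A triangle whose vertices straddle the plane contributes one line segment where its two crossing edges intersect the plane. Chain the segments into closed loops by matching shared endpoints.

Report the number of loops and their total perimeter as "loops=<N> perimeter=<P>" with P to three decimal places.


Straddling triangles (4 of 14):
  (v1,v0,v3) [+--] → (1.405, 0, 0)–(1.405, 1.00715, 0)  len=1.0071
  (v1,v3,v2) [+--] → (1.405, 1.00715, 0)–(1.405, 0, 0.523492)  len=1.1351
  (v8,v0,v1) [--+] → (1.405, 0, 0)–(1.405, -1.00715, 0)  len=1.0071
  (v8,v1,v2) [-+-] → (1.405, -1.00715, 0)–(1.405, 0, 0.523492)  len=1.1351

Chained into 1 loop(s):
  loop 1: 4 segments, perimeter = 4.2844
Total perimeter = 4.284

loops=1 perimeter=4.284


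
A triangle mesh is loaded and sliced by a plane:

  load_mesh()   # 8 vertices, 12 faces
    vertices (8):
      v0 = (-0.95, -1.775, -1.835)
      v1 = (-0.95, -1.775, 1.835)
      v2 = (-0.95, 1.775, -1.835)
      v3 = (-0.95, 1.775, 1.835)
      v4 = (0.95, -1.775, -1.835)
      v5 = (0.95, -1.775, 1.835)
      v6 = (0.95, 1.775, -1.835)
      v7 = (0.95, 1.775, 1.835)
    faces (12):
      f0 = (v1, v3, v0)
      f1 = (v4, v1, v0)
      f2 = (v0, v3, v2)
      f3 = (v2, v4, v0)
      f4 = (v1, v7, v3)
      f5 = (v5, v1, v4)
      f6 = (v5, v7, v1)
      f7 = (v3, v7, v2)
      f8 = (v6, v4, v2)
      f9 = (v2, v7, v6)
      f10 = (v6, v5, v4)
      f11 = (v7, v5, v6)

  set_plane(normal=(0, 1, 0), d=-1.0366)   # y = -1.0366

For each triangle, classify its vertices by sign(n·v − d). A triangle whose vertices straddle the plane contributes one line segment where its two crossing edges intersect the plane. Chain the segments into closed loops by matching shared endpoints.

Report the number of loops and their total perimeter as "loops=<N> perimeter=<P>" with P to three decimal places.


Straddling triangles (8 of 12):
  (v1,v3,v0) [-+-] → (-0.95, -1.0366, 1.835)–(-0.95, -1.0366, -1.07164)  len=2.9066
  (v0,v3,v2) [-++] → (-0.95, -1.0366, -1.07164)–(-0.95, -1.0366, -1.835)  len=0.7634
  (v2,v4,v0) [+--] → (0.5548, -1.0366, -1.835)–(-0.95, -1.0366, -1.835)  len=1.5048
  (v1,v7,v3) [-++] → (-0.5548, -1.0366, 1.835)–(-0.95, -1.0366, 1.835)  len=0.3952
  (v5,v7,v1) [-+-] → (0.95, -1.0366, 1.835)–(-0.5548, -1.0366, 1.835)  len=1.5048
  (v6,v4,v2) [+-+] → (0.95, -1.0366, -1.835)–(0.5548, -1.0366, -1.835)  len=0.3952
  (v6,v5,v4) [+--] → (0.95, -1.0366, 1.07164)–(0.95, -1.0366, -1.835)  len=2.9066
  (v7,v5,v6) [+-+] → (0.95, -1.0366, 1.835)–(0.95, -1.0366, 1.07164)  len=0.7634

Chained into 1 loop(s):
  loop 1: 8 segments, perimeter = 11.1400
Total perimeter = 11.140

loops=1 perimeter=11.140
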